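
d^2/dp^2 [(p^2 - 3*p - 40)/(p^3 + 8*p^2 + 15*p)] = 2*(p^3 - 24*p^2 - 72*p - 72)/(p^3*(p^3 + 9*p^2 + 27*p + 27))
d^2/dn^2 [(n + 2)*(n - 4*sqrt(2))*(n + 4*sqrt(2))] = 6*n + 4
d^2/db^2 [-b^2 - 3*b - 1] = -2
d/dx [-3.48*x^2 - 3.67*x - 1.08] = -6.96*x - 3.67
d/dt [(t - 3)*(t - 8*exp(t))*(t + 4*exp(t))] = -4*t^2*exp(t) + 3*t^2 - 64*t*exp(2*t) + 4*t*exp(t) - 6*t + 160*exp(2*t) + 12*exp(t)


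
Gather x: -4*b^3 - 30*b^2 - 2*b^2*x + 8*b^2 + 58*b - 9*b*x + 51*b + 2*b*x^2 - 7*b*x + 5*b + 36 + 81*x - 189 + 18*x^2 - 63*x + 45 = -4*b^3 - 22*b^2 + 114*b + x^2*(2*b + 18) + x*(-2*b^2 - 16*b + 18) - 108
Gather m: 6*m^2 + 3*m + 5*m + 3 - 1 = 6*m^2 + 8*m + 2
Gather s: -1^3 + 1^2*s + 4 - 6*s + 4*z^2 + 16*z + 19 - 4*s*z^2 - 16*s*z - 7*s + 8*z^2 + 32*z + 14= s*(-4*z^2 - 16*z - 12) + 12*z^2 + 48*z + 36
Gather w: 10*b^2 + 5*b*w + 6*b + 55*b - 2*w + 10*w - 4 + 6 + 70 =10*b^2 + 61*b + w*(5*b + 8) + 72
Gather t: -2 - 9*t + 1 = -9*t - 1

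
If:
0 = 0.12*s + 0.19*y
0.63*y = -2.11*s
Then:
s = 0.00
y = 0.00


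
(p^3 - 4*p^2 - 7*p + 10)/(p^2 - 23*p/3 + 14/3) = 3*(p^3 - 4*p^2 - 7*p + 10)/(3*p^2 - 23*p + 14)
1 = 1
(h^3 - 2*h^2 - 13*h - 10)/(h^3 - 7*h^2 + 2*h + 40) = (h + 1)/(h - 4)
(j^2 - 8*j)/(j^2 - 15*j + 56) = j/(j - 7)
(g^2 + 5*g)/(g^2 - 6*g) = (g + 5)/(g - 6)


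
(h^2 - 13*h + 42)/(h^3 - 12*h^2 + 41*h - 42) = (h - 6)/(h^2 - 5*h + 6)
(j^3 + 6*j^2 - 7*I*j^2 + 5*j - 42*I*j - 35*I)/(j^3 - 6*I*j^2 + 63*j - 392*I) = (j^2 + 6*j + 5)/(j^2 + I*j + 56)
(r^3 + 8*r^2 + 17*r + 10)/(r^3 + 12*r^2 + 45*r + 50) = (r + 1)/(r + 5)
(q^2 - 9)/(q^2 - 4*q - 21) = (q - 3)/(q - 7)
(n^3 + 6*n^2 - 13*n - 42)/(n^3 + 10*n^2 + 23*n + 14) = (n - 3)/(n + 1)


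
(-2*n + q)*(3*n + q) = -6*n^2 + n*q + q^2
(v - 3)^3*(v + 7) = v^4 - 2*v^3 - 36*v^2 + 162*v - 189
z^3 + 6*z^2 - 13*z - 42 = (z - 3)*(z + 2)*(z + 7)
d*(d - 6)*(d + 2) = d^3 - 4*d^2 - 12*d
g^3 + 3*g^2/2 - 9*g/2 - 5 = (g - 2)*(g + 1)*(g + 5/2)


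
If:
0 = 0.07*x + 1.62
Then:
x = -23.14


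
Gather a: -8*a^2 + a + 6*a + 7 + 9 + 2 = -8*a^2 + 7*a + 18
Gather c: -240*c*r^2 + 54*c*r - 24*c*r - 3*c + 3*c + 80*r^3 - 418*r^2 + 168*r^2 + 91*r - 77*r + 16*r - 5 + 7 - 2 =c*(-240*r^2 + 30*r) + 80*r^3 - 250*r^2 + 30*r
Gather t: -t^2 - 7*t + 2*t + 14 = -t^2 - 5*t + 14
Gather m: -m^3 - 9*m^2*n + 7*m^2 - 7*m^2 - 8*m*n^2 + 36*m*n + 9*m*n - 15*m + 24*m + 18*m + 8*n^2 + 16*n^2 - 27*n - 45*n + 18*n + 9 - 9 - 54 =-m^3 - 9*m^2*n + m*(-8*n^2 + 45*n + 27) + 24*n^2 - 54*n - 54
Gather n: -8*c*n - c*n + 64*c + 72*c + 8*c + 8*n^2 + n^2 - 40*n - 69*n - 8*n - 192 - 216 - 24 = 144*c + 9*n^2 + n*(-9*c - 117) - 432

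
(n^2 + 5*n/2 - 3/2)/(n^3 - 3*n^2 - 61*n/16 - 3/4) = 8*(-2*n^2 - 5*n + 3)/(-16*n^3 + 48*n^2 + 61*n + 12)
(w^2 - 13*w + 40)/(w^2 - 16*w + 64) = (w - 5)/(w - 8)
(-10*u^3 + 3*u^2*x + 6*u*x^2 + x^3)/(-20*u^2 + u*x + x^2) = (-2*u^2 + u*x + x^2)/(-4*u + x)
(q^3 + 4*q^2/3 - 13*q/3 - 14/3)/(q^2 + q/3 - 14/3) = q + 1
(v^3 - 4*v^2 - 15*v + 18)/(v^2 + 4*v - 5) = (v^2 - 3*v - 18)/(v + 5)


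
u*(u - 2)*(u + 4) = u^3 + 2*u^2 - 8*u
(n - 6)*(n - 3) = n^2 - 9*n + 18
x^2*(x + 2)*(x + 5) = x^4 + 7*x^3 + 10*x^2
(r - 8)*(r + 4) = r^2 - 4*r - 32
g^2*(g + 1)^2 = g^4 + 2*g^3 + g^2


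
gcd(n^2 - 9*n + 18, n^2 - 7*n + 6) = n - 6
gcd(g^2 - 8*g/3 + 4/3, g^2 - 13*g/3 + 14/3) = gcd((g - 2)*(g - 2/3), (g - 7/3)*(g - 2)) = g - 2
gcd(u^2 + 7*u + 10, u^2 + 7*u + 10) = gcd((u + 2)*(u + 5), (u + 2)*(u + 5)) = u^2 + 7*u + 10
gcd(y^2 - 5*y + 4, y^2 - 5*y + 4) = y^2 - 5*y + 4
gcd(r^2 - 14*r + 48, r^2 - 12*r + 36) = r - 6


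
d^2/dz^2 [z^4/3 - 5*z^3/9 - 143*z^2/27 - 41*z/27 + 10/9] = 4*z^2 - 10*z/3 - 286/27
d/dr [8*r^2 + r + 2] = 16*r + 1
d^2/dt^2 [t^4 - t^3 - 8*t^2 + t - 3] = 12*t^2 - 6*t - 16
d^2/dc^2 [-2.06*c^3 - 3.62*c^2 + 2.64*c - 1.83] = -12.36*c - 7.24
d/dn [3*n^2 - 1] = 6*n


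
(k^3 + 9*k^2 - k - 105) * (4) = 4*k^3 + 36*k^2 - 4*k - 420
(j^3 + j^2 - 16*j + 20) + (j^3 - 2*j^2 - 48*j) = 2*j^3 - j^2 - 64*j + 20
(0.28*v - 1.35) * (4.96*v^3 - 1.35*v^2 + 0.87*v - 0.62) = 1.3888*v^4 - 7.074*v^3 + 2.0661*v^2 - 1.3481*v + 0.837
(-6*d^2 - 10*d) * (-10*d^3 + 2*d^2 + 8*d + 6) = 60*d^5 + 88*d^4 - 68*d^3 - 116*d^2 - 60*d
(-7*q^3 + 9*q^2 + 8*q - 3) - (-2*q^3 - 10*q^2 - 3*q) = -5*q^3 + 19*q^2 + 11*q - 3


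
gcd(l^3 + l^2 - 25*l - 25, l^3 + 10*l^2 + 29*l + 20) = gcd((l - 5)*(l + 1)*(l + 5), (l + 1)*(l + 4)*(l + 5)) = l^2 + 6*l + 5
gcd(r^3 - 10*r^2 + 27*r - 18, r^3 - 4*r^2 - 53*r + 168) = r - 3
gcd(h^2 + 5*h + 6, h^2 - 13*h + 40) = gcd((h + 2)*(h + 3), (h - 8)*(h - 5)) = 1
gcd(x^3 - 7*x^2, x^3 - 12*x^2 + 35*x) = x^2 - 7*x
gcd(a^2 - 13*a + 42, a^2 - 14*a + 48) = a - 6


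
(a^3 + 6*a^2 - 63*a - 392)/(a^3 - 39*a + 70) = (a^2 - a - 56)/(a^2 - 7*a + 10)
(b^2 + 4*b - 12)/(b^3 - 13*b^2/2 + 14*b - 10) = 2*(b + 6)/(2*b^2 - 9*b + 10)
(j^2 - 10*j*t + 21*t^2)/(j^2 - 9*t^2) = (j - 7*t)/(j + 3*t)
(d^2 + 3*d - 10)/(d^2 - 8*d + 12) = (d + 5)/(d - 6)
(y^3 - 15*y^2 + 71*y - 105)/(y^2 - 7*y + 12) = (y^2 - 12*y + 35)/(y - 4)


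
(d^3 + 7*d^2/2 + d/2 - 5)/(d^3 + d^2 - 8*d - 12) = (d^2 + 3*d/2 - 5/2)/(d^2 - d - 6)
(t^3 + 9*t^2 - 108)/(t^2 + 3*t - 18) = t + 6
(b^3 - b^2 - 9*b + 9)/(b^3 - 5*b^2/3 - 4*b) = 3*(b^2 + 2*b - 3)/(b*(3*b + 4))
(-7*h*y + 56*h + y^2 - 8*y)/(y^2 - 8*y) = (-7*h + y)/y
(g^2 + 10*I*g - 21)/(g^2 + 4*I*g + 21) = (g + 3*I)/(g - 3*I)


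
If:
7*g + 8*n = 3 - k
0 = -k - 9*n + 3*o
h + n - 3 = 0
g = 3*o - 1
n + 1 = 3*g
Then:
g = 1/5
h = 17/5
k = 24/5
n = -2/5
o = 2/5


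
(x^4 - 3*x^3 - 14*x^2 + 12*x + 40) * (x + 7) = x^5 + 4*x^4 - 35*x^3 - 86*x^2 + 124*x + 280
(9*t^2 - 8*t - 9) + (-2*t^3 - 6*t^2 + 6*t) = -2*t^3 + 3*t^2 - 2*t - 9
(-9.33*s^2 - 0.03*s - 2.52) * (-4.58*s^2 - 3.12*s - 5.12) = 42.7314*s^4 + 29.247*s^3 + 59.4048*s^2 + 8.016*s + 12.9024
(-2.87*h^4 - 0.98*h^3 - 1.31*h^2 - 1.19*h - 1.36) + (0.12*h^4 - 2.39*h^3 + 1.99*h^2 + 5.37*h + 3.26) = -2.75*h^4 - 3.37*h^3 + 0.68*h^2 + 4.18*h + 1.9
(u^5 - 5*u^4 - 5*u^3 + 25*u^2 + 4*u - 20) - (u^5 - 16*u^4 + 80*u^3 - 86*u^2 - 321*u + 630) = 11*u^4 - 85*u^3 + 111*u^2 + 325*u - 650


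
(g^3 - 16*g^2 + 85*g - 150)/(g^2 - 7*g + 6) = (g^2 - 10*g + 25)/(g - 1)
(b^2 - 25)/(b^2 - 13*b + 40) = (b + 5)/(b - 8)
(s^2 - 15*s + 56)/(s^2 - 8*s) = (s - 7)/s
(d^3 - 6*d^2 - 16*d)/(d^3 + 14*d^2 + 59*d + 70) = d*(d - 8)/(d^2 + 12*d + 35)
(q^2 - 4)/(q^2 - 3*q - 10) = (q - 2)/(q - 5)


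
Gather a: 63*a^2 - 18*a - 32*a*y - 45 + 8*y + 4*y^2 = 63*a^2 + a*(-32*y - 18) + 4*y^2 + 8*y - 45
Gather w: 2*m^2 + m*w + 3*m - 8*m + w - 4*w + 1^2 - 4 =2*m^2 - 5*m + w*(m - 3) - 3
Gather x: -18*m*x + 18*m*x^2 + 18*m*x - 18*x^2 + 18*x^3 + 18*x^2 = 18*m*x^2 + 18*x^3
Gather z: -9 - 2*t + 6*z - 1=-2*t + 6*z - 10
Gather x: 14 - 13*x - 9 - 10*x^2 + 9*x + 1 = -10*x^2 - 4*x + 6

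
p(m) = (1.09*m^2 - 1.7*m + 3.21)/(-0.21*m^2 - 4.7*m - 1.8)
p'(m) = (0.42*m + 4.7)*(1.09*m^2 - 1.7*m + 3.21)/(-0.21*m^2 - 4.7*m - 1.8)^2 + (2.18*m - 1.7)/(-0.21*m^2 - 4.7*m - 1.8)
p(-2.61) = 1.67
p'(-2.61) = -0.15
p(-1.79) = 1.64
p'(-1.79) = 0.15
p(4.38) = -0.63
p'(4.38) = -0.14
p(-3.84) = 1.96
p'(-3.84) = -0.31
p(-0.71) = 3.47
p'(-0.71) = 8.40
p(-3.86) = 1.97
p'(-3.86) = -0.31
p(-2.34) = 1.63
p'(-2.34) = -0.09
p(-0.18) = -3.70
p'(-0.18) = 19.97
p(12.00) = -1.58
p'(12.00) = -0.10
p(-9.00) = 4.55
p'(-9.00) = -0.73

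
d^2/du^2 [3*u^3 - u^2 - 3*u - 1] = 18*u - 2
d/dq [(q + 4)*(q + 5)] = 2*q + 9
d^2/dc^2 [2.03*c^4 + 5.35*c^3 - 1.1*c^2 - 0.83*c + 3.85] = 24.36*c^2 + 32.1*c - 2.2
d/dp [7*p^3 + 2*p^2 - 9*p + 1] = 21*p^2 + 4*p - 9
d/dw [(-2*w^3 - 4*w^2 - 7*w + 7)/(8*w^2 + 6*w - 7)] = (-16*w^4 - 24*w^3 + 74*w^2 - 56*w + 7)/(64*w^4 + 96*w^3 - 76*w^2 - 84*w + 49)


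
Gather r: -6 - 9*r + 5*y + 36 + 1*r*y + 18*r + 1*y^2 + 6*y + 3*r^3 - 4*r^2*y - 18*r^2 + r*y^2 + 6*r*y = 3*r^3 + r^2*(-4*y - 18) + r*(y^2 + 7*y + 9) + y^2 + 11*y + 30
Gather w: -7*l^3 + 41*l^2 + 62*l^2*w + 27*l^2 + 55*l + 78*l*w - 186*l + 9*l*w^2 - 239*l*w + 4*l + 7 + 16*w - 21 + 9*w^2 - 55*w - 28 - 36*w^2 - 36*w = -7*l^3 + 68*l^2 - 127*l + w^2*(9*l - 27) + w*(62*l^2 - 161*l - 75) - 42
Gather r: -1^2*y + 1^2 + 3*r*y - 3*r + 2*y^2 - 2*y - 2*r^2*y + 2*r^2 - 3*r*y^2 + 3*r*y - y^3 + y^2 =r^2*(2 - 2*y) + r*(-3*y^2 + 6*y - 3) - y^3 + 3*y^2 - 3*y + 1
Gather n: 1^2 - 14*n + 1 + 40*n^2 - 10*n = 40*n^2 - 24*n + 2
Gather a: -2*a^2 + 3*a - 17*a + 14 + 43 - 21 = -2*a^2 - 14*a + 36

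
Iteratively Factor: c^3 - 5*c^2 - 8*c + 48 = (c - 4)*(c^2 - c - 12) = (c - 4)*(c + 3)*(c - 4)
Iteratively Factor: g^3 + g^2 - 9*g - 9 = (g - 3)*(g^2 + 4*g + 3) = (g - 3)*(g + 1)*(g + 3)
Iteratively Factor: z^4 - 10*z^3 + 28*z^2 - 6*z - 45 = (z - 3)*(z^3 - 7*z^2 + 7*z + 15) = (z - 5)*(z - 3)*(z^2 - 2*z - 3) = (z - 5)*(z - 3)^2*(z + 1)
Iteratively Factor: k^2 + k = (k + 1)*(k)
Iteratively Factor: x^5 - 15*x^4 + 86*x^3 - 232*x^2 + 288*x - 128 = (x - 4)*(x^4 - 11*x^3 + 42*x^2 - 64*x + 32) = (x - 4)^2*(x^3 - 7*x^2 + 14*x - 8) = (x - 4)^2*(x - 1)*(x^2 - 6*x + 8) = (x - 4)^3*(x - 1)*(x - 2)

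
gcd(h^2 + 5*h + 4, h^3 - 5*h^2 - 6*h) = h + 1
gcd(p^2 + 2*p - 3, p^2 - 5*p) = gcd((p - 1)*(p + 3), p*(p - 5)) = 1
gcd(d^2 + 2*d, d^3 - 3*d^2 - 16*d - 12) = d + 2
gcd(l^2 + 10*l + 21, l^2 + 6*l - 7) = l + 7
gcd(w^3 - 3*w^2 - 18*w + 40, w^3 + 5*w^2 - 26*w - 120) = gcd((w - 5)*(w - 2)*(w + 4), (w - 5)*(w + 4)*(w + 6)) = w^2 - w - 20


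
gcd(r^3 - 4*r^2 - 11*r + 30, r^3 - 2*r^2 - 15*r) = r^2 - 2*r - 15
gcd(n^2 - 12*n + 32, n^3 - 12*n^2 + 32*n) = n^2 - 12*n + 32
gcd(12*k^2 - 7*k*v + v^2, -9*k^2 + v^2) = -3*k + v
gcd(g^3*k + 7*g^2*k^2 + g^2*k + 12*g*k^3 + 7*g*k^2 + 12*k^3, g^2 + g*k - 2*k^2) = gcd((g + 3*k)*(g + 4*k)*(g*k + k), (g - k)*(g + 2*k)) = 1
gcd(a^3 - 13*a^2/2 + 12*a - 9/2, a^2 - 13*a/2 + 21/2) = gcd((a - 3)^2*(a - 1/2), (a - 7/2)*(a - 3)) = a - 3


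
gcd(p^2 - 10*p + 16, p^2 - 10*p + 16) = p^2 - 10*p + 16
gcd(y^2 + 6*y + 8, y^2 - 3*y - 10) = y + 2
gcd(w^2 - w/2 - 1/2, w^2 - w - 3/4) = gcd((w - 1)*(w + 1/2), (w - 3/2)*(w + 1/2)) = w + 1/2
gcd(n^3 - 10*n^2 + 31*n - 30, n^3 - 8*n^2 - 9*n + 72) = n - 3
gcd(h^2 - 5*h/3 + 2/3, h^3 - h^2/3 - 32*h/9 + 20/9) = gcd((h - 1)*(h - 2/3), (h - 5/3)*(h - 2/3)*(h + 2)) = h - 2/3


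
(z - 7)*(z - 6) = z^2 - 13*z + 42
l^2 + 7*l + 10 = (l + 2)*(l + 5)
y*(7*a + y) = 7*a*y + y^2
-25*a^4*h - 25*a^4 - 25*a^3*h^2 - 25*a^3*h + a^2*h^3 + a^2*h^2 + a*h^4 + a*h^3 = (-5*a + h)*(a + h)*(5*a + h)*(a*h + a)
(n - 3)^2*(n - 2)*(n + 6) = n^4 - 2*n^3 - 27*n^2 + 108*n - 108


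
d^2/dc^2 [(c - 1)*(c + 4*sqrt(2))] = 2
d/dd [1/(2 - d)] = (d - 2)^(-2)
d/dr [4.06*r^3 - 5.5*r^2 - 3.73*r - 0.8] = 12.18*r^2 - 11.0*r - 3.73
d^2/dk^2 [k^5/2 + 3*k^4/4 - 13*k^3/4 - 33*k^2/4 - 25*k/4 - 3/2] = 10*k^3 + 9*k^2 - 39*k/2 - 33/2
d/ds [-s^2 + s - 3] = 1 - 2*s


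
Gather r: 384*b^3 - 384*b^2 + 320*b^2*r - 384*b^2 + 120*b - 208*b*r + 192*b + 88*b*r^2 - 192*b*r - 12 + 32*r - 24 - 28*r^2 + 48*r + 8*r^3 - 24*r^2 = 384*b^3 - 768*b^2 + 312*b + 8*r^3 + r^2*(88*b - 52) + r*(320*b^2 - 400*b + 80) - 36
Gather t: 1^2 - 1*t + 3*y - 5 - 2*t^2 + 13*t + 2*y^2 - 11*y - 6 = -2*t^2 + 12*t + 2*y^2 - 8*y - 10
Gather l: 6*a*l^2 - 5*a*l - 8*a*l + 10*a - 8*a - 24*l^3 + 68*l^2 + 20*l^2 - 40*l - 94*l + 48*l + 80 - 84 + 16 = 2*a - 24*l^3 + l^2*(6*a + 88) + l*(-13*a - 86) + 12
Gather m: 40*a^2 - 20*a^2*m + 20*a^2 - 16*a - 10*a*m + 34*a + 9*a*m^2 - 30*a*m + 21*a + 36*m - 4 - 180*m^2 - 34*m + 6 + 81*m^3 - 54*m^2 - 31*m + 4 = 60*a^2 + 39*a + 81*m^3 + m^2*(9*a - 234) + m*(-20*a^2 - 40*a - 29) + 6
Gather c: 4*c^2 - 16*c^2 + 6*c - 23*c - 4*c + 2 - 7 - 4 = -12*c^2 - 21*c - 9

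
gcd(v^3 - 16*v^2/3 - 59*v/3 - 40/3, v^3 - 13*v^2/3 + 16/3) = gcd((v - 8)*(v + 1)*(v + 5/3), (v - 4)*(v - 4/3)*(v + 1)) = v + 1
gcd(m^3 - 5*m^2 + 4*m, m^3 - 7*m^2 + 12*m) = m^2 - 4*m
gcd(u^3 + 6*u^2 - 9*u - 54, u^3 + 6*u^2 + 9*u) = u + 3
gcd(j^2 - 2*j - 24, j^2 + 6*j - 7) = 1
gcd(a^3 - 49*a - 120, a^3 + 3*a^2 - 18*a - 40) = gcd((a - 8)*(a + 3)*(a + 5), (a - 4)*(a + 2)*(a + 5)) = a + 5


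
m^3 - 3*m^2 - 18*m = m*(m - 6)*(m + 3)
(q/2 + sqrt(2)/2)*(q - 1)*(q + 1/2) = q^3/2 - q^2/4 + sqrt(2)*q^2/2 - sqrt(2)*q/4 - q/4 - sqrt(2)/4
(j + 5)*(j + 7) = j^2 + 12*j + 35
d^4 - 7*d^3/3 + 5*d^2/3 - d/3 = d*(d - 1)^2*(d - 1/3)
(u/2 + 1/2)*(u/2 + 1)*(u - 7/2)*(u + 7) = u^4/4 + 13*u^3/8 - 3*u^2 - 133*u/8 - 49/4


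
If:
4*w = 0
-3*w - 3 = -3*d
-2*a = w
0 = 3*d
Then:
No Solution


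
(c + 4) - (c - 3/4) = 19/4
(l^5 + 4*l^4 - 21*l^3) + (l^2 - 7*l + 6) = l^5 + 4*l^4 - 21*l^3 + l^2 - 7*l + 6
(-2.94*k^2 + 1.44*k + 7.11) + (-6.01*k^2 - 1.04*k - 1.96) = -8.95*k^2 + 0.4*k + 5.15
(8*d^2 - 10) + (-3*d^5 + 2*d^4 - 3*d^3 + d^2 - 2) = -3*d^5 + 2*d^4 - 3*d^3 + 9*d^2 - 12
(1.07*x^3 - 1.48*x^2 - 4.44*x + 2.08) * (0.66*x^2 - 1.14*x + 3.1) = 0.7062*x^5 - 2.1966*x^4 + 2.0738*x^3 + 1.8464*x^2 - 16.1352*x + 6.448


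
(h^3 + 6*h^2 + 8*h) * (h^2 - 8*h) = h^5 - 2*h^4 - 40*h^3 - 64*h^2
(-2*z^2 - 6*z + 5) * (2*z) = -4*z^3 - 12*z^2 + 10*z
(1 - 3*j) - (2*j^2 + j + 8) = -2*j^2 - 4*j - 7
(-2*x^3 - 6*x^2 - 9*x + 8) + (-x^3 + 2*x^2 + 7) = -3*x^3 - 4*x^2 - 9*x + 15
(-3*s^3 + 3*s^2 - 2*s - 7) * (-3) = 9*s^3 - 9*s^2 + 6*s + 21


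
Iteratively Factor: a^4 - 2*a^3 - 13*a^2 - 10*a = (a - 5)*(a^3 + 3*a^2 + 2*a) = (a - 5)*(a + 2)*(a^2 + a) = a*(a - 5)*(a + 2)*(a + 1)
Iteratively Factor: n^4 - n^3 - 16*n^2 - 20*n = (n)*(n^3 - n^2 - 16*n - 20) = n*(n + 2)*(n^2 - 3*n - 10) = n*(n - 5)*(n + 2)*(n + 2)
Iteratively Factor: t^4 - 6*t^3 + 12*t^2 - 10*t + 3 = (t - 1)*(t^3 - 5*t^2 + 7*t - 3) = (t - 3)*(t - 1)*(t^2 - 2*t + 1) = (t - 3)*(t - 1)^2*(t - 1)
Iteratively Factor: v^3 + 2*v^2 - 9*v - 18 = (v - 3)*(v^2 + 5*v + 6) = (v - 3)*(v + 2)*(v + 3)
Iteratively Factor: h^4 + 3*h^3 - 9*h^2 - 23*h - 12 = (h + 4)*(h^3 - h^2 - 5*h - 3) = (h + 1)*(h + 4)*(h^2 - 2*h - 3) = (h + 1)^2*(h + 4)*(h - 3)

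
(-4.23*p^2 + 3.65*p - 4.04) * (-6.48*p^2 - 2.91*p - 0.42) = 27.4104*p^4 - 11.3427*p^3 + 17.3343*p^2 + 10.2234*p + 1.6968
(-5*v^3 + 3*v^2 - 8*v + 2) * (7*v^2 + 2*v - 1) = -35*v^5 + 11*v^4 - 45*v^3 - 5*v^2 + 12*v - 2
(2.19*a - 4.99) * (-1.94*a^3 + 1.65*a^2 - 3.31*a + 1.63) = -4.2486*a^4 + 13.2941*a^3 - 15.4824*a^2 + 20.0866*a - 8.1337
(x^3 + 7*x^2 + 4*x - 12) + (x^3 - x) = 2*x^3 + 7*x^2 + 3*x - 12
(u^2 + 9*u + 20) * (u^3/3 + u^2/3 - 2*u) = u^5/3 + 10*u^4/3 + 23*u^3/3 - 34*u^2/3 - 40*u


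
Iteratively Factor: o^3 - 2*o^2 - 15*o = (o + 3)*(o^2 - 5*o) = (o - 5)*(o + 3)*(o)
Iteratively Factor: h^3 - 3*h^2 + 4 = (h - 2)*(h^2 - h - 2) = (h - 2)*(h + 1)*(h - 2)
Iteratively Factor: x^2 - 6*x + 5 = (x - 5)*(x - 1)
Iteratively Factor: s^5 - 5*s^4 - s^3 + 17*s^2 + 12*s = (s + 1)*(s^4 - 6*s^3 + 5*s^2 + 12*s) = (s - 3)*(s + 1)*(s^3 - 3*s^2 - 4*s) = (s - 4)*(s - 3)*(s + 1)*(s^2 + s) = (s - 4)*(s - 3)*(s + 1)^2*(s)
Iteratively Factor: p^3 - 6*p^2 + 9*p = (p)*(p^2 - 6*p + 9) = p*(p - 3)*(p - 3)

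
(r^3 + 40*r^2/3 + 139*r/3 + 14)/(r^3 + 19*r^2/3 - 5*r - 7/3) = (r + 6)/(r - 1)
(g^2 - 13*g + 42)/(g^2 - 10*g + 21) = (g - 6)/(g - 3)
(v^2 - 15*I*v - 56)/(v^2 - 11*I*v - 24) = (v - 7*I)/(v - 3*I)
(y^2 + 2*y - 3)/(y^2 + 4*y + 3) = (y - 1)/(y + 1)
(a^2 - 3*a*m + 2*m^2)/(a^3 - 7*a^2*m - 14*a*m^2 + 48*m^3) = (a - m)/(a^2 - 5*a*m - 24*m^2)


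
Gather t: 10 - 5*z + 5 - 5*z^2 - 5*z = -5*z^2 - 10*z + 15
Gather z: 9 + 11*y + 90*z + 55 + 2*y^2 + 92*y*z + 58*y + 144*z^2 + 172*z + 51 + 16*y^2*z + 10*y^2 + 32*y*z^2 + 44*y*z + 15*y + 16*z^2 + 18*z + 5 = 12*y^2 + 84*y + z^2*(32*y + 160) + z*(16*y^2 + 136*y + 280) + 120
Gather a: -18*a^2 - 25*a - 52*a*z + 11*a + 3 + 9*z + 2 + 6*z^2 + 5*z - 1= -18*a^2 + a*(-52*z - 14) + 6*z^2 + 14*z + 4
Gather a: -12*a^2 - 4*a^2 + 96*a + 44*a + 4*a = -16*a^2 + 144*a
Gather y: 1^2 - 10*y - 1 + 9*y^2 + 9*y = 9*y^2 - y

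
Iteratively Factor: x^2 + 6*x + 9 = (x + 3)*(x + 3)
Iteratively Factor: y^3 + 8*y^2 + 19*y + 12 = (y + 1)*(y^2 + 7*y + 12) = (y + 1)*(y + 4)*(y + 3)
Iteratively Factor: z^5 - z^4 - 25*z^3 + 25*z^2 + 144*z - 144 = (z + 3)*(z^4 - 4*z^3 - 13*z^2 + 64*z - 48) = (z + 3)*(z + 4)*(z^3 - 8*z^2 + 19*z - 12) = (z - 1)*(z + 3)*(z + 4)*(z^2 - 7*z + 12) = (z - 4)*(z - 1)*(z + 3)*(z + 4)*(z - 3)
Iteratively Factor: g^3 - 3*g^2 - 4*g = (g - 4)*(g^2 + g) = (g - 4)*(g + 1)*(g)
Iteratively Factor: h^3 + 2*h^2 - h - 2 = (h - 1)*(h^2 + 3*h + 2) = (h - 1)*(h + 1)*(h + 2)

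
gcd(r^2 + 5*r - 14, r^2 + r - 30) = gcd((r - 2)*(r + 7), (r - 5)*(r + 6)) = 1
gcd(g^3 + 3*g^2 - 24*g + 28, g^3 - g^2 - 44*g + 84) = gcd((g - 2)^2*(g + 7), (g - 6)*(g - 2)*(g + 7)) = g^2 + 5*g - 14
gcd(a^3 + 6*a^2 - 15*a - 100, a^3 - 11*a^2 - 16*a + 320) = a + 5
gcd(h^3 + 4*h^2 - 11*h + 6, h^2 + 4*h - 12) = h + 6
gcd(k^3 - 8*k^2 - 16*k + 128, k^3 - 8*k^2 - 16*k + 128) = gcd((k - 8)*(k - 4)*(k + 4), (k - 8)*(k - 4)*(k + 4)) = k^3 - 8*k^2 - 16*k + 128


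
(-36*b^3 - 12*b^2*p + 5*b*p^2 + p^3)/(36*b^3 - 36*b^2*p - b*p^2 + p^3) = (-6*b^2 - b*p + p^2)/(6*b^2 - 7*b*p + p^2)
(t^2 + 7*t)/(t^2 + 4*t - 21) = t/(t - 3)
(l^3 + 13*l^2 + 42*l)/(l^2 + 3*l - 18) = l*(l + 7)/(l - 3)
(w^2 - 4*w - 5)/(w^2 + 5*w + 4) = (w - 5)/(w + 4)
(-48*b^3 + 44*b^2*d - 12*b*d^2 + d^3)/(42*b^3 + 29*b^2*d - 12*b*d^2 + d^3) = (-8*b^2 + 6*b*d - d^2)/(7*b^2 + 6*b*d - d^2)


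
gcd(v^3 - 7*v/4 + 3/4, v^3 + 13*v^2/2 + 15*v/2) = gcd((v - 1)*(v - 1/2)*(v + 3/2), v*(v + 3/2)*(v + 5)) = v + 3/2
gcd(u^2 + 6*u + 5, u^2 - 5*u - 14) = 1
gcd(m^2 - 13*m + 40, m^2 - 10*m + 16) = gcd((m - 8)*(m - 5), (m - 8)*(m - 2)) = m - 8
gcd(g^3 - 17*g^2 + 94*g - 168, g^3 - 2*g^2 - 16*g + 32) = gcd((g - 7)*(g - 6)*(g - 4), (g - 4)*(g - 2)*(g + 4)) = g - 4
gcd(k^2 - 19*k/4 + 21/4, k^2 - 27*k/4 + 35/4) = k - 7/4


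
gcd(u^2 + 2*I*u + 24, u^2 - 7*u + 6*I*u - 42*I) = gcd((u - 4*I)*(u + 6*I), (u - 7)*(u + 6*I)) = u + 6*I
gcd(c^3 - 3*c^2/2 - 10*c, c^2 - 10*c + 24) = c - 4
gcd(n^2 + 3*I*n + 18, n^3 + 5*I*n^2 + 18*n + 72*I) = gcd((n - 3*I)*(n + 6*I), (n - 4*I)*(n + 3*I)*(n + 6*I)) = n + 6*I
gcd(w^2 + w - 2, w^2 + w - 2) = w^2 + w - 2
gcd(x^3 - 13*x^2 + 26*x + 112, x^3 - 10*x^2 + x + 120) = x - 8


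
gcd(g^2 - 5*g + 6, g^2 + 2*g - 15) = g - 3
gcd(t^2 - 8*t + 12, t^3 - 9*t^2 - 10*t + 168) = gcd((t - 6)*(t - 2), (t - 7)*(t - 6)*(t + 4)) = t - 6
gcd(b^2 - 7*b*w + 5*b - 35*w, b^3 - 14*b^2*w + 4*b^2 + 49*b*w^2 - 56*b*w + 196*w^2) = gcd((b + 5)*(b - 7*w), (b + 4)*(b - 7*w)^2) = -b + 7*w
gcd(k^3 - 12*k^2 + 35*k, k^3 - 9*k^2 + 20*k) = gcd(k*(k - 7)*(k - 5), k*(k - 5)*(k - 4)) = k^2 - 5*k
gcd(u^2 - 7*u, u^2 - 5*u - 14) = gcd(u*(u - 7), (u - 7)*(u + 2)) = u - 7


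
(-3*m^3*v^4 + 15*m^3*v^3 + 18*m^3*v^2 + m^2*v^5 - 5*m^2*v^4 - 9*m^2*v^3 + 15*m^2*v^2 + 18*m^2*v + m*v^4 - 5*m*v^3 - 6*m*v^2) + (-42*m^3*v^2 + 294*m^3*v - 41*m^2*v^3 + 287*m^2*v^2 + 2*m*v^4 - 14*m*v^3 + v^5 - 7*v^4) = -3*m^3*v^4 + 15*m^3*v^3 - 24*m^3*v^2 + 294*m^3*v + m^2*v^5 - 5*m^2*v^4 - 50*m^2*v^3 + 302*m^2*v^2 + 18*m^2*v + 3*m*v^4 - 19*m*v^3 - 6*m*v^2 + v^5 - 7*v^4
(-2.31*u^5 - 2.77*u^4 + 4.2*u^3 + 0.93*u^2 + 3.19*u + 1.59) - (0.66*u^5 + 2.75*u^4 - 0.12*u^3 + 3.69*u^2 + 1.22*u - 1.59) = -2.97*u^5 - 5.52*u^4 + 4.32*u^3 - 2.76*u^2 + 1.97*u + 3.18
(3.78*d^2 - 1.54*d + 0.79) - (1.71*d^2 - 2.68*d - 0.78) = 2.07*d^2 + 1.14*d + 1.57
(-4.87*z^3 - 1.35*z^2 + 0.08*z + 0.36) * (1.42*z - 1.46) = -6.9154*z^4 + 5.1932*z^3 + 2.0846*z^2 + 0.3944*z - 0.5256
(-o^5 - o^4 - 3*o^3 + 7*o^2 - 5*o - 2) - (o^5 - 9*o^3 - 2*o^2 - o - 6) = -2*o^5 - o^4 + 6*o^3 + 9*o^2 - 4*o + 4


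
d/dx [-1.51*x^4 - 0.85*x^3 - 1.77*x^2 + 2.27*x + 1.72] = -6.04*x^3 - 2.55*x^2 - 3.54*x + 2.27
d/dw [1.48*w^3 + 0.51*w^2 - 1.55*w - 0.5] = 4.44*w^2 + 1.02*w - 1.55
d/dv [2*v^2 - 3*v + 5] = 4*v - 3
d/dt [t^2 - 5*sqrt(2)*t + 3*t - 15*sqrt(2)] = 2*t - 5*sqrt(2) + 3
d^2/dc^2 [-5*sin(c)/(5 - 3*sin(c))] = 25*(-3*sin(c)^2 - 5*sin(c) + 6)/(3*sin(c) - 5)^3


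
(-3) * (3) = -9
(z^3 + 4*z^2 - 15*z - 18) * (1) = z^3 + 4*z^2 - 15*z - 18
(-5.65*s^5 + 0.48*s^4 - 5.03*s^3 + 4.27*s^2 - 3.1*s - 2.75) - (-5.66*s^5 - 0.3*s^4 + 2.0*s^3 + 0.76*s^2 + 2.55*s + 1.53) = 0.00999999999999979*s^5 + 0.78*s^4 - 7.03*s^3 + 3.51*s^2 - 5.65*s - 4.28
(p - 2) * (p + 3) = p^2 + p - 6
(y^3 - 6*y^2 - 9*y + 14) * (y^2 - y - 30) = y^5 - 7*y^4 - 33*y^3 + 203*y^2 + 256*y - 420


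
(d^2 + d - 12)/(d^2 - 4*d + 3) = (d + 4)/(d - 1)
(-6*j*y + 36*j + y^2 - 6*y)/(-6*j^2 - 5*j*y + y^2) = (y - 6)/(j + y)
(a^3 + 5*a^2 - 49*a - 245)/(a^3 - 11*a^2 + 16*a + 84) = (a^2 + 12*a + 35)/(a^2 - 4*a - 12)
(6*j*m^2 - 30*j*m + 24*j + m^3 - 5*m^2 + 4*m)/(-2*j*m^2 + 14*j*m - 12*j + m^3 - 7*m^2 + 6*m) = (-6*j*m + 24*j - m^2 + 4*m)/(2*j*m - 12*j - m^2 + 6*m)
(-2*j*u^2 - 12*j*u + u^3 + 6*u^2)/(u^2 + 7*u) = (-2*j*u - 12*j + u^2 + 6*u)/(u + 7)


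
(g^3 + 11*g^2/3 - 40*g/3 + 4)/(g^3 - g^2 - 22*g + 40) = (g^2 + 17*g/3 - 2)/(g^2 + g - 20)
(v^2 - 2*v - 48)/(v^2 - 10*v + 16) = (v + 6)/(v - 2)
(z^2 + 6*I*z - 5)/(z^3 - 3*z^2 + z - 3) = (z + 5*I)/(z^2 - z*(3 + I) + 3*I)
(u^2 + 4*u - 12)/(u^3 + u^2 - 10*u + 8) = (u + 6)/(u^2 + 3*u - 4)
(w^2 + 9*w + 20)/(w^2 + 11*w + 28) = (w + 5)/(w + 7)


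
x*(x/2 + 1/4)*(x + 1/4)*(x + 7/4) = x^4/2 + 5*x^3/4 + 23*x^2/32 + 7*x/64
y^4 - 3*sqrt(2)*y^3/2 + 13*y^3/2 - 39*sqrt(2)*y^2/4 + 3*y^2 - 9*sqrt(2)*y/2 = y*(y + 1/2)*(y + 6)*(y - 3*sqrt(2)/2)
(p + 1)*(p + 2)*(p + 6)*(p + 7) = p^4 + 16*p^3 + 83*p^2 + 152*p + 84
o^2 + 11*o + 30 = (o + 5)*(o + 6)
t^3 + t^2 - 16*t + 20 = (t - 2)^2*(t + 5)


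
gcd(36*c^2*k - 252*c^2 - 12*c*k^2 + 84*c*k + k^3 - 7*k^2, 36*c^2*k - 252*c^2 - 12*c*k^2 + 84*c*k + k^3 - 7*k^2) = 36*c^2*k - 252*c^2 - 12*c*k^2 + 84*c*k + k^3 - 7*k^2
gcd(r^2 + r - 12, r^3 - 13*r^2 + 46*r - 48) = r - 3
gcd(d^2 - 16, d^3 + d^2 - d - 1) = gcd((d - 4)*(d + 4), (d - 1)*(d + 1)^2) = 1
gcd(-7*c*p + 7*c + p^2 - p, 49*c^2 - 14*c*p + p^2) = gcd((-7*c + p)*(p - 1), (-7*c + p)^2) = -7*c + p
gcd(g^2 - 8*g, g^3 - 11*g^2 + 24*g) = g^2 - 8*g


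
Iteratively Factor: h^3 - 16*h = (h)*(h^2 - 16) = h*(h + 4)*(h - 4)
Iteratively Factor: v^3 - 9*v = (v - 3)*(v^2 + 3*v) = v*(v - 3)*(v + 3)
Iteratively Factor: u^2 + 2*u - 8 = (u + 4)*(u - 2)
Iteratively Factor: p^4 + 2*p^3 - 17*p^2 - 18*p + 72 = (p + 4)*(p^3 - 2*p^2 - 9*p + 18) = (p - 3)*(p + 4)*(p^2 + p - 6) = (p - 3)*(p + 3)*(p + 4)*(p - 2)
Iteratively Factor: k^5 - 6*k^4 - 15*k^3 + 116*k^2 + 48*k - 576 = (k - 4)*(k^4 - 2*k^3 - 23*k^2 + 24*k + 144) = (k - 4)^2*(k^3 + 2*k^2 - 15*k - 36) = (k - 4)^2*(k + 3)*(k^2 - k - 12) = (k - 4)^2*(k + 3)^2*(k - 4)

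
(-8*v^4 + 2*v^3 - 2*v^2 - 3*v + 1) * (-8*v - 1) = 64*v^5 - 8*v^4 + 14*v^3 + 26*v^2 - 5*v - 1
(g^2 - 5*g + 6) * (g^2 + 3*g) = g^4 - 2*g^3 - 9*g^2 + 18*g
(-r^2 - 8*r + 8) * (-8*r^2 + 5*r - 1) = 8*r^4 + 59*r^3 - 103*r^2 + 48*r - 8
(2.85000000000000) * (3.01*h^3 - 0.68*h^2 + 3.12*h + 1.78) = 8.5785*h^3 - 1.938*h^2 + 8.892*h + 5.073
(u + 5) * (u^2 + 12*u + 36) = u^3 + 17*u^2 + 96*u + 180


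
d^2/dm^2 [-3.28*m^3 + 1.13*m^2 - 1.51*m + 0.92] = 2.26 - 19.68*m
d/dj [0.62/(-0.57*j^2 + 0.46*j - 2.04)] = (0.7068*j - 0.2852)/(0.57*j^2 - 0.46*j + 2.04)^2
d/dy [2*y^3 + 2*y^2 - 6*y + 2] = 6*y^2 + 4*y - 6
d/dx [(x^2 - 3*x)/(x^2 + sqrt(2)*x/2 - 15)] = (sqrt(2)*x^2 + 6*x^2 - 60*x + 90)/(2*x^4 + 2*sqrt(2)*x^3 - 59*x^2 - 30*sqrt(2)*x + 450)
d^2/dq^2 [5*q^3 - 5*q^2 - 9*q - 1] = 30*q - 10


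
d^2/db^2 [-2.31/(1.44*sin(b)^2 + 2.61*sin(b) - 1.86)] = (19.160064*sin(b)^4 + 26.045712*sin(b)^3 + 11.744271*sin(b)^2 - 40.877298*sin(b) - 43.84611)/(1.44*sin(b)^2 + 2.61*sin(b) - 1.86)^3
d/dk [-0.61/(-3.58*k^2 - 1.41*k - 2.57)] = (-4.3676*k - 0.8601)/(3.58*k^2 + 1.41*k + 2.57)^2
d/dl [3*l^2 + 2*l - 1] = 6*l + 2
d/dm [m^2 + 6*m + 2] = 2*m + 6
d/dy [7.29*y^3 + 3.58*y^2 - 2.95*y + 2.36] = 21.87*y^2 + 7.16*y - 2.95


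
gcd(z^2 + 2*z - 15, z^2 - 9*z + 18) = z - 3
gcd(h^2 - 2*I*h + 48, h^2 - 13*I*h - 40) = h - 8*I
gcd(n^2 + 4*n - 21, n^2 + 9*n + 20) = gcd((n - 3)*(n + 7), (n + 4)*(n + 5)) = 1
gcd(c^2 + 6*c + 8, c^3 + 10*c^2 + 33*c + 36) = c + 4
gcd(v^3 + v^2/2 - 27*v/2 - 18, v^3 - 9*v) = v + 3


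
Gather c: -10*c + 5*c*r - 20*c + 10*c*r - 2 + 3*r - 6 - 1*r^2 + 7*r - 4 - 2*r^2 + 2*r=c*(15*r - 30) - 3*r^2 + 12*r - 12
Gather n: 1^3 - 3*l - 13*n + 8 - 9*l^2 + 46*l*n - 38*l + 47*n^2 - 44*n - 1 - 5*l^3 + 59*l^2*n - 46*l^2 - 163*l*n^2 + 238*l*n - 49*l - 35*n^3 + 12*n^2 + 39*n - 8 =-5*l^3 - 55*l^2 - 90*l - 35*n^3 + n^2*(59 - 163*l) + n*(59*l^2 + 284*l - 18)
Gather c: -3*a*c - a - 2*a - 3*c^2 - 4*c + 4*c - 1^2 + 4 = -3*a*c - 3*a - 3*c^2 + 3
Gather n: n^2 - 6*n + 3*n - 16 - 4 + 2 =n^2 - 3*n - 18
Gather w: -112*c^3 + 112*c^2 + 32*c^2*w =-112*c^3 + 32*c^2*w + 112*c^2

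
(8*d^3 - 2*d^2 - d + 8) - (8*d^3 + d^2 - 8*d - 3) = -3*d^2 + 7*d + 11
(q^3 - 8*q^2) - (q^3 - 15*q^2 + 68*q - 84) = 7*q^2 - 68*q + 84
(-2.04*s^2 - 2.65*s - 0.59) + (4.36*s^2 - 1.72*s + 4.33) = 2.32*s^2 - 4.37*s + 3.74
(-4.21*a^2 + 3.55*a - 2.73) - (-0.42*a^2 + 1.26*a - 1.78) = -3.79*a^2 + 2.29*a - 0.95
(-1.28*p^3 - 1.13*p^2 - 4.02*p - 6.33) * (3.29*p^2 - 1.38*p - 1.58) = -4.2112*p^5 - 1.9513*p^4 - 9.644*p^3 - 13.4927*p^2 + 15.087*p + 10.0014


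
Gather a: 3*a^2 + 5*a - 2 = 3*a^2 + 5*a - 2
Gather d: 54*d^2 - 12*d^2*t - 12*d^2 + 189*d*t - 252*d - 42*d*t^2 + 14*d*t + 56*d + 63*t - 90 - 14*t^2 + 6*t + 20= d^2*(42 - 12*t) + d*(-42*t^2 + 203*t - 196) - 14*t^2 + 69*t - 70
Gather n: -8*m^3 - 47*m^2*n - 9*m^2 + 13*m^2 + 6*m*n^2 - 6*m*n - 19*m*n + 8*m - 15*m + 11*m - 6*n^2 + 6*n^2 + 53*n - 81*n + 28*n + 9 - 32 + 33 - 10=-8*m^3 + 4*m^2 + 6*m*n^2 + 4*m + n*(-47*m^2 - 25*m)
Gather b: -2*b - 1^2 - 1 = -2*b - 2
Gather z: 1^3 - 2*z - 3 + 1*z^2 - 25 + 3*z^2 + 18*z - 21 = 4*z^2 + 16*z - 48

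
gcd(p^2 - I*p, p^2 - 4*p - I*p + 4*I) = p - I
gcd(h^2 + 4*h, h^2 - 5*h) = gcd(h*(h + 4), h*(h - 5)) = h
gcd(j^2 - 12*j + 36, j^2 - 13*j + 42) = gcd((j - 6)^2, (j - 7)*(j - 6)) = j - 6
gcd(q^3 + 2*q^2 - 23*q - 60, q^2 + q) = 1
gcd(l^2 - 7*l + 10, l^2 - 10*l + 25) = l - 5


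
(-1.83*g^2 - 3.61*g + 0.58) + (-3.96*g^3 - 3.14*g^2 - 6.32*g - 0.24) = -3.96*g^3 - 4.97*g^2 - 9.93*g + 0.34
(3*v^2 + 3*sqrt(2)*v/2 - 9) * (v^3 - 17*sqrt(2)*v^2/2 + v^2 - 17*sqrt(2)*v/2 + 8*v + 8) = 3*v^5 - 24*sqrt(2)*v^4 + 3*v^4 - 24*sqrt(2)*v^3 - 21*v^3/2 - 21*v^2/2 + 177*sqrt(2)*v^2/2 - 72*v + 177*sqrt(2)*v/2 - 72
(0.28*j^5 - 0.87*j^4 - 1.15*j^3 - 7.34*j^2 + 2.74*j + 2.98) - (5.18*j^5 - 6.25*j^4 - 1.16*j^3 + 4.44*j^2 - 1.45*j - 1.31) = -4.9*j^5 + 5.38*j^4 + 0.01*j^3 - 11.78*j^2 + 4.19*j + 4.29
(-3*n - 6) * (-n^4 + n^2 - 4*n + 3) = 3*n^5 + 6*n^4 - 3*n^3 + 6*n^2 + 15*n - 18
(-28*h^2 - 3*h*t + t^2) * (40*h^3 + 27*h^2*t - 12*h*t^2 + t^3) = -1120*h^5 - 876*h^4*t + 295*h^3*t^2 + 35*h^2*t^3 - 15*h*t^4 + t^5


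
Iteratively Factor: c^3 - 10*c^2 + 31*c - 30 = (c - 2)*(c^2 - 8*c + 15) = (c - 5)*(c - 2)*(c - 3)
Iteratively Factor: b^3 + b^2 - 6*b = (b)*(b^2 + b - 6) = b*(b + 3)*(b - 2)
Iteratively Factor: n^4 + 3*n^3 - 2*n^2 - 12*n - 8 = (n + 2)*(n^3 + n^2 - 4*n - 4) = (n - 2)*(n + 2)*(n^2 + 3*n + 2) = (n - 2)*(n + 2)^2*(n + 1)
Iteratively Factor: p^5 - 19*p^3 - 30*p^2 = (p + 2)*(p^4 - 2*p^3 - 15*p^2) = p*(p + 2)*(p^3 - 2*p^2 - 15*p) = p*(p + 2)*(p + 3)*(p^2 - 5*p) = p^2*(p + 2)*(p + 3)*(p - 5)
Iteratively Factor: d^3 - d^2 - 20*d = (d - 5)*(d^2 + 4*d) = (d - 5)*(d + 4)*(d)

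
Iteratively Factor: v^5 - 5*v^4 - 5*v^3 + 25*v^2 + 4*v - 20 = (v - 5)*(v^4 - 5*v^2 + 4) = (v - 5)*(v - 2)*(v^3 + 2*v^2 - v - 2) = (v - 5)*(v - 2)*(v + 2)*(v^2 - 1) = (v - 5)*(v - 2)*(v - 1)*(v + 2)*(v + 1)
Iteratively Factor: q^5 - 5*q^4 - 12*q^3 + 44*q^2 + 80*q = (q + 2)*(q^4 - 7*q^3 + 2*q^2 + 40*q) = (q - 4)*(q + 2)*(q^3 - 3*q^2 - 10*q) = (q - 5)*(q - 4)*(q + 2)*(q^2 + 2*q) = (q - 5)*(q - 4)*(q + 2)^2*(q)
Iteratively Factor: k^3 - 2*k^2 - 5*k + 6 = (k - 3)*(k^2 + k - 2) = (k - 3)*(k + 2)*(k - 1)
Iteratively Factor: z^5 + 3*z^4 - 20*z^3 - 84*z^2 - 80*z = (z + 2)*(z^4 + z^3 - 22*z^2 - 40*z) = z*(z + 2)*(z^3 + z^2 - 22*z - 40) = z*(z + 2)*(z + 4)*(z^2 - 3*z - 10) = z*(z + 2)^2*(z + 4)*(z - 5)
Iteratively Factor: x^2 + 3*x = (x + 3)*(x)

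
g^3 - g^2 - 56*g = g*(g - 8)*(g + 7)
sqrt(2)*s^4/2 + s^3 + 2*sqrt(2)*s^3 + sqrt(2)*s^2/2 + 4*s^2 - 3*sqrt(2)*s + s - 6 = (s - 1)*(s + 2)*(s + 3)*(sqrt(2)*s/2 + 1)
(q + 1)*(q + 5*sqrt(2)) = q^2 + q + 5*sqrt(2)*q + 5*sqrt(2)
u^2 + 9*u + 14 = (u + 2)*(u + 7)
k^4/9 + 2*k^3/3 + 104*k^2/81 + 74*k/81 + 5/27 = (k/3 + 1/3)*(k/3 + 1)*(k + 1/3)*(k + 5/3)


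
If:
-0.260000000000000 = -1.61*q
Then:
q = 0.16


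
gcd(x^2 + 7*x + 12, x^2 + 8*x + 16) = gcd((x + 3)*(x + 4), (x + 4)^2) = x + 4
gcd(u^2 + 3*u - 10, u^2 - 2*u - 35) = u + 5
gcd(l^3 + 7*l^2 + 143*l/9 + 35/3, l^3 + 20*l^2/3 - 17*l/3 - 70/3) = l + 5/3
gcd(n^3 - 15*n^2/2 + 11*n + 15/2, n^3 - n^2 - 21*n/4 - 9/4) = n^2 - 5*n/2 - 3/2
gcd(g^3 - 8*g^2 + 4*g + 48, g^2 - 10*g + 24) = g^2 - 10*g + 24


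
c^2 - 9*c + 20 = (c - 5)*(c - 4)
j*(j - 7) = j^2 - 7*j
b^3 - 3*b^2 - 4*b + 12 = (b - 3)*(b - 2)*(b + 2)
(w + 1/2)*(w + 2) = w^2 + 5*w/2 + 1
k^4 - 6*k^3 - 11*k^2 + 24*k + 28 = (k - 7)*(k - 2)*(k + 1)*(k + 2)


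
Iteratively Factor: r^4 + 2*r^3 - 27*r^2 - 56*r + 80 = (r + 4)*(r^3 - 2*r^2 - 19*r + 20) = (r - 5)*(r + 4)*(r^2 + 3*r - 4) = (r - 5)*(r - 1)*(r + 4)*(r + 4)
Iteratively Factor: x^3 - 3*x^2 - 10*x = (x - 5)*(x^2 + 2*x) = (x - 5)*(x + 2)*(x)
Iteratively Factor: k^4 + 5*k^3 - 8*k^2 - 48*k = (k)*(k^3 + 5*k^2 - 8*k - 48) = k*(k + 4)*(k^2 + k - 12) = k*(k + 4)^2*(k - 3)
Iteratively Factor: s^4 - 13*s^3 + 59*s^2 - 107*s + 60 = (s - 4)*(s^3 - 9*s^2 + 23*s - 15) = (s - 4)*(s - 1)*(s^2 - 8*s + 15) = (s - 5)*(s - 4)*(s - 1)*(s - 3)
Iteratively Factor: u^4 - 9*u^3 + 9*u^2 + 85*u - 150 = (u + 3)*(u^3 - 12*u^2 + 45*u - 50) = (u - 2)*(u + 3)*(u^2 - 10*u + 25) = (u - 5)*(u - 2)*(u + 3)*(u - 5)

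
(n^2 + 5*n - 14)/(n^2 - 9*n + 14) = (n + 7)/(n - 7)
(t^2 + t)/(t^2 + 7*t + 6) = t/(t + 6)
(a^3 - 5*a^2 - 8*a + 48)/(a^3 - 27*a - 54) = (a^2 - 8*a + 16)/(a^2 - 3*a - 18)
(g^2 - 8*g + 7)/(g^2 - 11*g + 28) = (g - 1)/(g - 4)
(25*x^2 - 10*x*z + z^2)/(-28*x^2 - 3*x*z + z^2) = (-25*x^2 + 10*x*z - z^2)/(28*x^2 + 3*x*z - z^2)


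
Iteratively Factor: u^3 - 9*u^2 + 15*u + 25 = (u - 5)*(u^2 - 4*u - 5) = (u - 5)*(u + 1)*(u - 5)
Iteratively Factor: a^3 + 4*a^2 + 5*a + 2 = (a + 2)*(a^2 + 2*a + 1) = (a + 1)*(a + 2)*(a + 1)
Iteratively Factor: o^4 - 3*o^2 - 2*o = (o + 1)*(o^3 - o^2 - 2*o) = (o + 1)^2*(o^2 - 2*o) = o*(o + 1)^2*(o - 2)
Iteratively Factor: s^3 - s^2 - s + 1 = (s - 1)*(s^2 - 1) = (s - 1)*(s + 1)*(s - 1)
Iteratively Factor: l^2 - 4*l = (l - 4)*(l)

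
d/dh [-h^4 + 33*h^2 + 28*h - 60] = -4*h^3 + 66*h + 28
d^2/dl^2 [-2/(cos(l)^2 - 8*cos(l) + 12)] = 4*(2*sin(l)^4 - 9*sin(l)^2 + 63*cos(l) - 3*cos(3*l) - 45)/((cos(l) - 6)^3*(cos(l) - 2)^3)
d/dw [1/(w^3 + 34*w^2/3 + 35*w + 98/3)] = 3*(-9*w^2 - 68*w - 105)/(3*w^3 + 34*w^2 + 105*w + 98)^2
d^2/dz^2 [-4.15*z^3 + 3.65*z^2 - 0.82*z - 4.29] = 7.3 - 24.9*z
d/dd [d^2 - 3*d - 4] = 2*d - 3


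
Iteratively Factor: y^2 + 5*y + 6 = (y + 3)*(y + 2)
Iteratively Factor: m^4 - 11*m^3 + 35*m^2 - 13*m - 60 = (m - 3)*(m^3 - 8*m^2 + 11*m + 20) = (m - 5)*(m - 3)*(m^2 - 3*m - 4) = (m - 5)*(m - 3)*(m + 1)*(m - 4)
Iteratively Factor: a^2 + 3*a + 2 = (a + 2)*(a + 1)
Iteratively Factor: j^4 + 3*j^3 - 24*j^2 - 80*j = (j + 4)*(j^3 - j^2 - 20*j) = (j + 4)^2*(j^2 - 5*j) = (j - 5)*(j + 4)^2*(j)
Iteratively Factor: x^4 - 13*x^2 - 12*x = (x + 1)*(x^3 - x^2 - 12*x) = (x + 1)*(x + 3)*(x^2 - 4*x) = (x - 4)*(x + 1)*(x + 3)*(x)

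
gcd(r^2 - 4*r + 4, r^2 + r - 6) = r - 2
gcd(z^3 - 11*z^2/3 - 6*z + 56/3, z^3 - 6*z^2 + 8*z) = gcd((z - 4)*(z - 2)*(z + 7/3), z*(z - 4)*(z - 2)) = z^2 - 6*z + 8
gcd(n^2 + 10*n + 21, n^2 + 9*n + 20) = 1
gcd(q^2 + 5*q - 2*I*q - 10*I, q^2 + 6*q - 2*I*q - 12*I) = q - 2*I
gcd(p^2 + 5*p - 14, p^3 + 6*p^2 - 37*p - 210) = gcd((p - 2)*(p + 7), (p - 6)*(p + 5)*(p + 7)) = p + 7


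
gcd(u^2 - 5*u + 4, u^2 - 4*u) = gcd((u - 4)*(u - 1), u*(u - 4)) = u - 4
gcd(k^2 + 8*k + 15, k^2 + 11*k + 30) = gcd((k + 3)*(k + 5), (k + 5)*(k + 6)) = k + 5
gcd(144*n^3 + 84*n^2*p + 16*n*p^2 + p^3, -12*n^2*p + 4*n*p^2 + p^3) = 6*n + p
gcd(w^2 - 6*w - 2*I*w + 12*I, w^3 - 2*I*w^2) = w - 2*I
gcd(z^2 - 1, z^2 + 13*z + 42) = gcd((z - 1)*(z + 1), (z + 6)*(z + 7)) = 1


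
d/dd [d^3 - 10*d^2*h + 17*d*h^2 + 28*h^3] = 3*d^2 - 20*d*h + 17*h^2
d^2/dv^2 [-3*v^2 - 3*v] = -6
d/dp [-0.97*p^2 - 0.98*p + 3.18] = -1.94*p - 0.98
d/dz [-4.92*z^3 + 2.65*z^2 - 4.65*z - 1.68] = -14.76*z^2 + 5.3*z - 4.65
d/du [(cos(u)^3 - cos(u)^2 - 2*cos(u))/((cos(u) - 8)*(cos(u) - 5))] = (-cos(u)^4 + 26*cos(u)^3 - 135*cos(u)^2 + 80*cos(u) + 80)*sin(u)/((cos(u) - 8)^2*(cos(u) - 5)^2)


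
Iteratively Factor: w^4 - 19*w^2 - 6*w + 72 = (w - 2)*(w^3 + 2*w^2 - 15*w - 36) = (w - 2)*(w + 3)*(w^2 - w - 12) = (w - 4)*(w - 2)*(w + 3)*(w + 3)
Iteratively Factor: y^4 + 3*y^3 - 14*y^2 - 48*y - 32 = (y + 4)*(y^3 - y^2 - 10*y - 8) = (y - 4)*(y + 4)*(y^2 + 3*y + 2) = (y - 4)*(y + 2)*(y + 4)*(y + 1)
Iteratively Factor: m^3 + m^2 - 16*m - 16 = (m - 4)*(m^2 + 5*m + 4) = (m - 4)*(m + 4)*(m + 1)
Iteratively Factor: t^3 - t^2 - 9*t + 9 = (t - 1)*(t^2 - 9) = (t - 1)*(t + 3)*(t - 3)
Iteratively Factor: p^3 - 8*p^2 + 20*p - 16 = (p - 4)*(p^2 - 4*p + 4) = (p - 4)*(p - 2)*(p - 2)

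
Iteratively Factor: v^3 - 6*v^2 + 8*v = (v)*(v^2 - 6*v + 8) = v*(v - 2)*(v - 4)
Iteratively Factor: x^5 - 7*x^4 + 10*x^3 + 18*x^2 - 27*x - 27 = (x - 3)*(x^4 - 4*x^3 - 2*x^2 + 12*x + 9) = (x - 3)*(x + 1)*(x^3 - 5*x^2 + 3*x + 9) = (x - 3)*(x + 1)^2*(x^2 - 6*x + 9) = (x - 3)^2*(x + 1)^2*(x - 3)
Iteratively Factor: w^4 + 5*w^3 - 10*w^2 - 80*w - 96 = (w - 4)*(w^3 + 9*w^2 + 26*w + 24) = (w - 4)*(w + 4)*(w^2 + 5*w + 6) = (w - 4)*(w + 2)*(w + 4)*(w + 3)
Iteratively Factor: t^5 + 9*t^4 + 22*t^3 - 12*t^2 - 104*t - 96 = (t + 4)*(t^4 + 5*t^3 + 2*t^2 - 20*t - 24) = (t + 3)*(t + 4)*(t^3 + 2*t^2 - 4*t - 8) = (t + 2)*(t + 3)*(t + 4)*(t^2 - 4) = (t - 2)*(t + 2)*(t + 3)*(t + 4)*(t + 2)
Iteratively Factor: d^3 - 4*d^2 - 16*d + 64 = (d + 4)*(d^2 - 8*d + 16) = (d - 4)*(d + 4)*(d - 4)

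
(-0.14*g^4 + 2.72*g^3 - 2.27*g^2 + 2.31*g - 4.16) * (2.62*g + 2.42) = -0.3668*g^5 + 6.7876*g^4 + 0.635000000000001*g^3 + 0.5588*g^2 - 5.309*g - 10.0672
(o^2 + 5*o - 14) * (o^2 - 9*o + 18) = o^4 - 4*o^3 - 41*o^2 + 216*o - 252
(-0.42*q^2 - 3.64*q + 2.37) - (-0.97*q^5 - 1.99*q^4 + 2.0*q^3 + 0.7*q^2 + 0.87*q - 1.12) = 0.97*q^5 + 1.99*q^4 - 2.0*q^3 - 1.12*q^2 - 4.51*q + 3.49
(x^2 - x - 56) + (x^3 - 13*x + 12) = x^3 + x^2 - 14*x - 44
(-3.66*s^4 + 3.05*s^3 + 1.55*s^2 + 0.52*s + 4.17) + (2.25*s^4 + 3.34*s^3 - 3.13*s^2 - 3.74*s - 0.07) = -1.41*s^4 + 6.39*s^3 - 1.58*s^2 - 3.22*s + 4.1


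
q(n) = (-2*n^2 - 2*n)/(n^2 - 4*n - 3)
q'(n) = (4 - 2*n)*(-2*n^2 - 2*n)/(n^2 - 4*n - 3)^2 + (-4*n - 2)/(n^2 - 4*n - 3) = 2*(5*n^2 + 6*n + 3)/(n^4 - 8*n^3 + 10*n^2 + 24*n + 9)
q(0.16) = 0.10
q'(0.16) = 0.63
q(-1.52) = -0.29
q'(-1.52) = 0.37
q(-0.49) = -0.62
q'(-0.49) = 3.94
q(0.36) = 0.23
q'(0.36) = 0.63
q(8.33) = -4.70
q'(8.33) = 0.73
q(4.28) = 25.09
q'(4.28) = 74.11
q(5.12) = -22.92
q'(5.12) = 44.08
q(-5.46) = -1.00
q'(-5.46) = 0.10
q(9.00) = -4.29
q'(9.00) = 0.52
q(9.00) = -4.29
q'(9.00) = 0.52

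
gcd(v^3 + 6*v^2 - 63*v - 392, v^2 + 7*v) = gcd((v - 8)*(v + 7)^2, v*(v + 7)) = v + 7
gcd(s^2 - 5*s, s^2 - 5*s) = s^2 - 5*s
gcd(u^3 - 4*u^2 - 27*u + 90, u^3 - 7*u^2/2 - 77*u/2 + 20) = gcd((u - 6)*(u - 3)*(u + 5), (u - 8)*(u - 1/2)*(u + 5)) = u + 5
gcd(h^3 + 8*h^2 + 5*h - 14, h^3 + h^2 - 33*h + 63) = h + 7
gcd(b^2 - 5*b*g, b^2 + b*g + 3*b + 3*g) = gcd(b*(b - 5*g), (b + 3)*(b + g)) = 1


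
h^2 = h^2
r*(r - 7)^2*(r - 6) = r^4 - 20*r^3 + 133*r^2 - 294*r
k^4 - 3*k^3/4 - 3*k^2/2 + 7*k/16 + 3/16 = (k - 3/2)*(k - 1/2)*(k + 1/4)*(k + 1)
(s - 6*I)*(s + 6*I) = s^2 + 36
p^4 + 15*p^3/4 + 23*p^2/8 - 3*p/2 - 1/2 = (p - 1/2)*(p + 1/4)*(p + 2)^2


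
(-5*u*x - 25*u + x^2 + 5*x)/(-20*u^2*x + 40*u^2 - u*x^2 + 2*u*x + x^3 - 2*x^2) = (x + 5)/(4*u*x - 8*u + x^2 - 2*x)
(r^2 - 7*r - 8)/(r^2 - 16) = (r^2 - 7*r - 8)/(r^2 - 16)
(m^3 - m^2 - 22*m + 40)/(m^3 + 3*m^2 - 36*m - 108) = (m^3 - m^2 - 22*m + 40)/(m^3 + 3*m^2 - 36*m - 108)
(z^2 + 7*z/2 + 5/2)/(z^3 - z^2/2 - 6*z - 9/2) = (2*z + 5)/(2*z^2 - 3*z - 9)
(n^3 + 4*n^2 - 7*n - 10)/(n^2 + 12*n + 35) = (n^2 - n - 2)/(n + 7)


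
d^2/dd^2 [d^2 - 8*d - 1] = 2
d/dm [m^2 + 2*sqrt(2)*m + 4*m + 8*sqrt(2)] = 2*m + 2*sqrt(2) + 4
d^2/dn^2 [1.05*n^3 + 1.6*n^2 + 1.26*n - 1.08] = 6.3*n + 3.2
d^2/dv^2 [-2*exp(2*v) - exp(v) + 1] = (-8*exp(v) - 1)*exp(v)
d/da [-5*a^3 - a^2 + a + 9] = -15*a^2 - 2*a + 1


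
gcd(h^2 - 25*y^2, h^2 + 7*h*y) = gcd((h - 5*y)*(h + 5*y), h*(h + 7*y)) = 1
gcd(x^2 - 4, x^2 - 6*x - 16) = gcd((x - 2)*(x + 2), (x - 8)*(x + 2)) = x + 2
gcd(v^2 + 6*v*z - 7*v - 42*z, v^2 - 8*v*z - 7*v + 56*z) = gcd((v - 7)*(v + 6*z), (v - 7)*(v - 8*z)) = v - 7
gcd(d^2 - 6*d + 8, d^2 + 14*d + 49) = 1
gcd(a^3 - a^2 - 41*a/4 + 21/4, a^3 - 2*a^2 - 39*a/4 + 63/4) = a^2 - a/2 - 21/2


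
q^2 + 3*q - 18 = (q - 3)*(q + 6)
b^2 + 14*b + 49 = (b + 7)^2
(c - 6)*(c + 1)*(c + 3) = c^3 - 2*c^2 - 21*c - 18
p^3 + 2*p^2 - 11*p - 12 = (p - 3)*(p + 1)*(p + 4)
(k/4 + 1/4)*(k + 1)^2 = k^3/4 + 3*k^2/4 + 3*k/4 + 1/4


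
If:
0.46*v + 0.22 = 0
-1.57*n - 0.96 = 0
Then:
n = -0.61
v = -0.48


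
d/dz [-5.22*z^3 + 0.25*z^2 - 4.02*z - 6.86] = -15.66*z^2 + 0.5*z - 4.02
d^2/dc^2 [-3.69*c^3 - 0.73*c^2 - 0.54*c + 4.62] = -22.14*c - 1.46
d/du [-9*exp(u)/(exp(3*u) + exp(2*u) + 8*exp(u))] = (18*exp(u) + 9)*exp(u)/(exp(2*u) + exp(u) + 8)^2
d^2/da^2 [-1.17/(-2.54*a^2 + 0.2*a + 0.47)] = (15.096744*a^2 - 1.18872*a - 1.17*(5.08*a - 0.2)*(10.16*a - 0.4) - 2.793492)/(-2.54*a^2 + 0.2*a + 0.47)^3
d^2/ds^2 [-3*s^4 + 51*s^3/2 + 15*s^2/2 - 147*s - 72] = -36*s^2 + 153*s + 15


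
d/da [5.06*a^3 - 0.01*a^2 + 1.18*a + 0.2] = 15.18*a^2 - 0.02*a + 1.18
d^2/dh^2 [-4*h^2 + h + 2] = -8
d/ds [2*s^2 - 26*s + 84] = 4*s - 26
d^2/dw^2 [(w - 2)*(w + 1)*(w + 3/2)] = 6*w + 1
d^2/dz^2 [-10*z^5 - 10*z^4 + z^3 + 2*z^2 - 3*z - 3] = -200*z^3 - 120*z^2 + 6*z + 4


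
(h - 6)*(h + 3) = h^2 - 3*h - 18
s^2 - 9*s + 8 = (s - 8)*(s - 1)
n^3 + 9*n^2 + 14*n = n*(n + 2)*(n + 7)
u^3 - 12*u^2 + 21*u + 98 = (u - 7)^2*(u + 2)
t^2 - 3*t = t*(t - 3)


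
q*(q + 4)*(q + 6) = q^3 + 10*q^2 + 24*q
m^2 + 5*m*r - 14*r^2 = (m - 2*r)*(m + 7*r)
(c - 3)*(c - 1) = c^2 - 4*c + 3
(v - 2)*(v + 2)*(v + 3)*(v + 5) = v^4 + 8*v^3 + 11*v^2 - 32*v - 60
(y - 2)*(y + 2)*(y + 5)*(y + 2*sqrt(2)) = y^4 + 2*sqrt(2)*y^3 + 5*y^3 - 4*y^2 + 10*sqrt(2)*y^2 - 20*y - 8*sqrt(2)*y - 40*sqrt(2)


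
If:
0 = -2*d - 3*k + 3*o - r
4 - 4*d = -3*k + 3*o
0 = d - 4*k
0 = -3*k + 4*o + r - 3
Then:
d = 4/7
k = 1/7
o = 5/7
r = 4/7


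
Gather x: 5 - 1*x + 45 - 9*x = 50 - 10*x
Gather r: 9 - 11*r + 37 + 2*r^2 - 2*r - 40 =2*r^2 - 13*r + 6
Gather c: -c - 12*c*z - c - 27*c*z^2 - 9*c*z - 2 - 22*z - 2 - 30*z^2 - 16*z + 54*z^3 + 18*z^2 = c*(-27*z^2 - 21*z - 2) + 54*z^3 - 12*z^2 - 38*z - 4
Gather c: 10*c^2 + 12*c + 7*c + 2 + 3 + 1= 10*c^2 + 19*c + 6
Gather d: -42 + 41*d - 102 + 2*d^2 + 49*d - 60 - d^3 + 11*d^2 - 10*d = -d^3 + 13*d^2 + 80*d - 204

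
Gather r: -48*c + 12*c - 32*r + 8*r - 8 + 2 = -36*c - 24*r - 6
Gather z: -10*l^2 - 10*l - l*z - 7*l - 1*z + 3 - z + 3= -10*l^2 - 17*l + z*(-l - 2) + 6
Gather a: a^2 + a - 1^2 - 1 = a^2 + a - 2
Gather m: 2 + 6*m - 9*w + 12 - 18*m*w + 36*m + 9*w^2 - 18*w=m*(42 - 18*w) + 9*w^2 - 27*w + 14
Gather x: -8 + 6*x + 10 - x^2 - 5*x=-x^2 + x + 2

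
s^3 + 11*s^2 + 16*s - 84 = (s - 2)*(s + 6)*(s + 7)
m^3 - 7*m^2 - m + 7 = (m - 7)*(m - 1)*(m + 1)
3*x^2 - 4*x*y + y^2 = (-3*x + y)*(-x + y)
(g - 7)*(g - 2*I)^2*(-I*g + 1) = -I*g^4 - 3*g^3 + 7*I*g^3 + 21*g^2 - 4*g + 28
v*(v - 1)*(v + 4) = v^3 + 3*v^2 - 4*v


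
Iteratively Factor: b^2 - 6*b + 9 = (b - 3)*(b - 3)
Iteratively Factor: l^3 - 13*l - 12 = (l + 3)*(l^2 - 3*l - 4) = (l + 1)*(l + 3)*(l - 4)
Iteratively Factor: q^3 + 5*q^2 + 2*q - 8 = (q + 2)*(q^2 + 3*q - 4) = (q - 1)*(q + 2)*(q + 4)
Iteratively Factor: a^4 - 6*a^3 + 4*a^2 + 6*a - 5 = (a - 1)*(a^3 - 5*a^2 - a + 5) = (a - 5)*(a - 1)*(a^2 - 1) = (a - 5)*(a - 1)^2*(a + 1)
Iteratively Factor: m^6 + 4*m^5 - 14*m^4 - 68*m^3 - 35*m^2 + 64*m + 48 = (m - 4)*(m^5 + 8*m^4 + 18*m^3 + 4*m^2 - 19*m - 12) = (m - 4)*(m + 1)*(m^4 + 7*m^3 + 11*m^2 - 7*m - 12) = (m - 4)*(m + 1)^2*(m^3 + 6*m^2 + 5*m - 12) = (m - 4)*(m - 1)*(m + 1)^2*(m^2 + 7*m + 12) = (m - 4)*(m - 1)*(m + 1)^2*(m + 4)*(m + 3)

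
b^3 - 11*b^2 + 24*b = b*(b - 8)*(b - 3)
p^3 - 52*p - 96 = (p - 8)*(p + 2)*(p + 6)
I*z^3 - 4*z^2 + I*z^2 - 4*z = z*(z + 4*I)*(I*z + I)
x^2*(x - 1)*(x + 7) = x^4 + 6*x^3 - 7*x^2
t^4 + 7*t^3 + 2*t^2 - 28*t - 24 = (t - 2)*(t + 1)*(t + 2)*(t + 6)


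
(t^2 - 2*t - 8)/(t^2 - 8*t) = (t^2 - 2*t - 8)/(t*(t - 8))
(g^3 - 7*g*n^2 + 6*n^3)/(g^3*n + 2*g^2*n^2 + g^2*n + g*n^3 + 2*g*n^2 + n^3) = (g^3 - 7*g*n^2 + 6*n^3)/(n*(g^3 + 2*g^2*n + g^2 + g*n^2 + 2*g*n + n^2))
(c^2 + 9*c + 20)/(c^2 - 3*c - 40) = (c + 4)/(c - 8)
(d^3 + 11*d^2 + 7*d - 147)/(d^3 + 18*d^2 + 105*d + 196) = (d - 3)/(d + 4)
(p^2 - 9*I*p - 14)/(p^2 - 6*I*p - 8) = (p - 7*I)/(p - 4*I)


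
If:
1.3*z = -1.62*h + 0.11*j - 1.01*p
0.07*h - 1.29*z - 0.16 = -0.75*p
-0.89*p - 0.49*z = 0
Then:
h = 24.3274478330658*z + 2.28571428571429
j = 365.039982489421*z + 33.6623376623377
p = -0.550561797752809*z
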